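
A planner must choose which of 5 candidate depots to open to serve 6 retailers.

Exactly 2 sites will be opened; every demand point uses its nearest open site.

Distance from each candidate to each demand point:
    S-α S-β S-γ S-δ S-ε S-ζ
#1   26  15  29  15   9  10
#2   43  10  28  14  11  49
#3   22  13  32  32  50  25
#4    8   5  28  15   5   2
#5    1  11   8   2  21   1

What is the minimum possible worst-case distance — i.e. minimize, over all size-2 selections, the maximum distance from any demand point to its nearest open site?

8

Open {#4, #5}.
  Farthest demand point is S-γ at distance 8 (to #5); all others are ≤ 8.
With {#1, #5} the worst case is 11.
With {#2, #5} the worst case is 11.
No size-2 selection achieves below 8.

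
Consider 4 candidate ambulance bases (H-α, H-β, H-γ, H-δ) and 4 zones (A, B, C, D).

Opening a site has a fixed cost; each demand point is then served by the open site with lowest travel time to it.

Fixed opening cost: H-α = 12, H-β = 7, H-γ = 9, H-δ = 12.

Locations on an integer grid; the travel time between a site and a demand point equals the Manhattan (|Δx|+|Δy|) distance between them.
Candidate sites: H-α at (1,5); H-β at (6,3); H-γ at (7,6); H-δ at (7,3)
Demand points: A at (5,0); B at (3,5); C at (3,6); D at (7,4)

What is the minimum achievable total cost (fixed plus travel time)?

24

Open {H-β}: assign each demand point to its cheapest open site.
  A→H-β 4, B→H-β 5, C→H-β 6, D→H-β 2
  travel time 17, fixed 7 → total 24.
Compare {H-γ}: travel time 19 + fixed 9 = 28.
Compare {H-α, H-β}: travel time 11 + fixed 19 = 30.
Compare {H-δ}: travel time 19 + fixed 12 = 31.
All other subsets cost ≥ 28. Minimum total cost: 24.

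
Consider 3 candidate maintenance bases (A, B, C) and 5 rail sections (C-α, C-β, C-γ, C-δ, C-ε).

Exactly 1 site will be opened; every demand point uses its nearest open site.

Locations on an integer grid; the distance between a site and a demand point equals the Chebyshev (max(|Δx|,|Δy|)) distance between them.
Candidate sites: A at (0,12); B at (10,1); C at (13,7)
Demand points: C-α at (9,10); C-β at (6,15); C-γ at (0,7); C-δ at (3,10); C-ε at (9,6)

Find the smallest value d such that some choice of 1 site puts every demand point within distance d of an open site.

9

Open {A}.
  Farthest demand point is C-α at distance 9 (to A); all others are ≤ 9.
With {C} the worst case is 13.
With {B} the worst case is 14.
No size-1 selection achieves below 9.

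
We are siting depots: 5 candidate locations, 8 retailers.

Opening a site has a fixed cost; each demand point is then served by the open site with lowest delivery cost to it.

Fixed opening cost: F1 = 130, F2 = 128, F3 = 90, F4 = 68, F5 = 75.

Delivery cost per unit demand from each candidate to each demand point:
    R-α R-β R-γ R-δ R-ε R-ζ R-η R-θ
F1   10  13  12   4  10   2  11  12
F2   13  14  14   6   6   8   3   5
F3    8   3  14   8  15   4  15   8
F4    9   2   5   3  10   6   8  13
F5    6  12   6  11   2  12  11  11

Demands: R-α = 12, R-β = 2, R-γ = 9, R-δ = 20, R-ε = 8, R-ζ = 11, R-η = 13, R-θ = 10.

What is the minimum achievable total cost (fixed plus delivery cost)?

616

Open {F2, F4}: assign each demand point to its cheapest open site.
  R-α→F4 12×9=108, R-β→F4 2×2=4, R-γ→F4 9×5=45, R-δ→F4 20×3=60, R-ε→F2 8×6=48, R-ζ→F4 11×6=66, R-η→F2 13×3=39, R-θ→F2 10×5=50
  delivery cost 420, fixed 196 → total 616.
Compare {F4, F5}: delivery cost 477 + fixed 143 = 620.
Compare {F2, F4, F5}: delivery cost 352 + fixed 271 = 623.
Compare {F3, F4, F5}: delivery cost 425 + fixed 233 = 658.
All other subsets cost ≥ 620. Minimum total cost: 616.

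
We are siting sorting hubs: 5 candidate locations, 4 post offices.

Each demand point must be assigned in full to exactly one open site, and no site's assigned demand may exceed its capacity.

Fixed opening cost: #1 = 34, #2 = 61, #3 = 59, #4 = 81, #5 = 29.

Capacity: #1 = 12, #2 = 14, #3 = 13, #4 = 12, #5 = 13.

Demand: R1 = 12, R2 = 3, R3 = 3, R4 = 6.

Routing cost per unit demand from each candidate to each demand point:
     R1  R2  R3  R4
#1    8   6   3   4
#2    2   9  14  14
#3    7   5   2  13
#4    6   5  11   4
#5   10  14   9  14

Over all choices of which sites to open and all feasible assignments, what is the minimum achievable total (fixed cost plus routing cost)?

Open {#1, #2}; cheapest assignment that respects the capacities:
  #1 (cap 12, load 12): R2, R3, R4 — cost 3×6 + 3×3 + 6×4 = 51
  #2 (cap 14, load 12): R1 — cost 12×2 = 24
  Shipping 75, fixed 95 → total 170.
  Any other capacity-feasible assignment to {#1, #2} ships for at least 75.
Compare {#1, #2, #5}: its best feasible assignment gives total 199.
Compare {#1, #2, #3}: its best feasible assignment gives total 223.
Every other set of open sites that can feasibly serve all demand totals ≥ 199 even under its best assignment. Minimum: 170.

170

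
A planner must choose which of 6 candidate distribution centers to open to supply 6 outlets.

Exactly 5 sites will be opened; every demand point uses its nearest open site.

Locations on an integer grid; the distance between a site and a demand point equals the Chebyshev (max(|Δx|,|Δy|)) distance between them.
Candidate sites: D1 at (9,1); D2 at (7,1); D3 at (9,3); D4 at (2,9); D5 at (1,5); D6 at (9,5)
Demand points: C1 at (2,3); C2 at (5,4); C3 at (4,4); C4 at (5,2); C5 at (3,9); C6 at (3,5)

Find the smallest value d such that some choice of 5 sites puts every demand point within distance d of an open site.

3

Open {D1, D2, D3, D4, D5}.
  Farthest demand point is C2 at distance 3 (to D2); all others are ≤ 3.
With {D1, D2, D4, D5, D6} the worst case is 3.
With {D2, D3, D4, D5, D6} the worst case is 3.
No size-5 selection achieves below 3.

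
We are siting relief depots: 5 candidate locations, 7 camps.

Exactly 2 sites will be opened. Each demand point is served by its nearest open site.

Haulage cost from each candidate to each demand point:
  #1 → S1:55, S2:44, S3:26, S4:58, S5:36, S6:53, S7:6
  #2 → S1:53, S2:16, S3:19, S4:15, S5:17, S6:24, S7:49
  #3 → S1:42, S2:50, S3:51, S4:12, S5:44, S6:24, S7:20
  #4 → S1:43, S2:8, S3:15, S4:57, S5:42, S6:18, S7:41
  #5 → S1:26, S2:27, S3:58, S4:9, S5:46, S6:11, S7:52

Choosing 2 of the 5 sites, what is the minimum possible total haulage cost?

Open {#1, #5}.
  S1→#5 26, S2→#5 27, S3→#1 26, S4→#5 9, S5→#1 36, S6→#5 11, S7→#1 6  ⇒ total 141.
Compare {#2, #5}: total 147.
Compare {#1, #2}: total 150.
No size-2 selection does better; minimum is 141.

141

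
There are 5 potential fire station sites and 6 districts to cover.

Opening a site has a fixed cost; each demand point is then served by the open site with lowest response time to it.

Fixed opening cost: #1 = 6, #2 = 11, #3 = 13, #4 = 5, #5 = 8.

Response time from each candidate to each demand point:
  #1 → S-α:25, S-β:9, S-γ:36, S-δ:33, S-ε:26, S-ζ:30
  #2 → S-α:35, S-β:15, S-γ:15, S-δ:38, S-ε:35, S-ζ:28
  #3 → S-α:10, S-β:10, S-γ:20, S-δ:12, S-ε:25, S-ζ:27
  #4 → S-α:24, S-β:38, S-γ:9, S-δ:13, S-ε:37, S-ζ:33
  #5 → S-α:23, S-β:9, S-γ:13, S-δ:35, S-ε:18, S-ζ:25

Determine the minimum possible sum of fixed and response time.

Open {#3, #5}: assign each demand point to its cheapest open site.
  S-α→#3 10, S-β→#5 9, S-γ→#5 13, S-δ→#3 12, S-ε→#5 18, S-ζ→#5 25
  response time 87, fixed 21 → total 108.
Compare {#3, #4, #5}: response time 83 + fixed 26 = 109.
Compare {#4, #5}: response time 97 + fixed 13 = 110.
Compare {#3, #4}: response time 93 + fixed 18 = 111.
All other subsets cost ≥ 109. Minimum total cost: 108.

108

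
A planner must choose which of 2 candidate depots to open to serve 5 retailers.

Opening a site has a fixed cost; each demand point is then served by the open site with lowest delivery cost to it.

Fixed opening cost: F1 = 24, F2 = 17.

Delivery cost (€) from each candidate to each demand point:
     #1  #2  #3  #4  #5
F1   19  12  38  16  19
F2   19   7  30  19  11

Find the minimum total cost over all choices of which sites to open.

103

Open {F2}: assign each demand point to its cheapest open site.
  #1→F2 19, #2→F2 7, #3→F2 30, #4→F2 19, #5→F2 11
  delivery cost 86, fixed 17 → total 103.
Compare {F1, F2}: delivery cost 83 + fixed 41 = 124.
Compare {F1}: delivery cost 104 + fixed 24 = 128.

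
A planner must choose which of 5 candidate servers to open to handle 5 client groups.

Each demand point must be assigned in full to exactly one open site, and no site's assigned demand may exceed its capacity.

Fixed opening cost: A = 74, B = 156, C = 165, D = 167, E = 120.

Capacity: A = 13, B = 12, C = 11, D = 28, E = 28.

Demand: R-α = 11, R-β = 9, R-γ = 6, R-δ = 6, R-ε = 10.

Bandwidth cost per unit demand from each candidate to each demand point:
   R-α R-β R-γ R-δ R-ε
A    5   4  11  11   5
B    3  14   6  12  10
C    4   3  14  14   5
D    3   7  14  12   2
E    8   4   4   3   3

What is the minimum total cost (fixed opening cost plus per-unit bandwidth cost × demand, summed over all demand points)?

418

Open {D, E}; cheapest assignment that respects the capacities:
  D (cap 28, load 21): R-α, R-ε — cost 11×3 + 10×2 = 53
  E (cap 28, load 21): R-β, R-γ, R-δ — cost 9×4 + 6×4 + 6×3 = 78
  Shipping 131, fixed 287 → total 418.
  Any other capacity-feasible assignment to {D, E} ships for at least 131.
Compare {A, B, E}: its best feasible assignment gives total 491.
Compare {A, D, E}: its best feasible assignment gives total 492.
Every other set of open sites that can feasibly serve all demand totals ≥ 491 even under its best assignment. Minimum: 418.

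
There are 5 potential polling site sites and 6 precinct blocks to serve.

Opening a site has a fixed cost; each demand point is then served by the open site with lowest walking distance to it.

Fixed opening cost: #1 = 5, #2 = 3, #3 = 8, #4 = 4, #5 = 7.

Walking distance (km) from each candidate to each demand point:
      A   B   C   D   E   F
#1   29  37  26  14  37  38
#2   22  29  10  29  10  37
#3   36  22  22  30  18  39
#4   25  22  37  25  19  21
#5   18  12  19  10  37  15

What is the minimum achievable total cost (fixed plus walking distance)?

85

Open {#2, #5}: assign each demand point to its cheapest open site.
  A→#5 18, B→#5 12, C→#2 10, D→#5 10, E→#2 10, F→#5 15
  walking distance 75, fixed 10 → total 85.
Compare {#2, #4, #5}: walking distance 75 + fixed 14 = 89.
Compare {#1, #2, #5}: walking distance 75 + fixed 15 = 90.
Compare {#2, #3, #5}: walking distance 75 + fixed 18 = 93.
All other subsets cost ≥ 89. Minimum total cost: 85.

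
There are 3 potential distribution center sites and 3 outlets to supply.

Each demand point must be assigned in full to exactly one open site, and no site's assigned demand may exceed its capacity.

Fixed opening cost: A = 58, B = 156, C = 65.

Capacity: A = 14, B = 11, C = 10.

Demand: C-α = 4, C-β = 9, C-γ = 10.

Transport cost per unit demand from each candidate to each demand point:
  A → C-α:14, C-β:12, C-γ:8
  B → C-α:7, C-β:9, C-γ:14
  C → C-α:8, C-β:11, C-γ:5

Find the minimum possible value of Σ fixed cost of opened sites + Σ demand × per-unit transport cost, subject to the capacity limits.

337

Open {A, C}; cheapest assignment that respects the capacities:
  A (cap 14, load 13): C-α, C-β — cost 4×14 + 9×12 = 164
  C (cap 10, load 10): C-γ — cost 10×5 = 50
  Shipping 214, fixed 123 → total 337.
  Any other capacity-feasible assignment to {A, C} ships for at least 214.
Compare {A, B}: its best feasible assignment gives total 431.
Compare {A, B, C}: its best feasible assignment gives total 465.
Every other set of open sites that can feasibly serve all demand totals ≥ 431 even under its best assignment. Minimum: 337.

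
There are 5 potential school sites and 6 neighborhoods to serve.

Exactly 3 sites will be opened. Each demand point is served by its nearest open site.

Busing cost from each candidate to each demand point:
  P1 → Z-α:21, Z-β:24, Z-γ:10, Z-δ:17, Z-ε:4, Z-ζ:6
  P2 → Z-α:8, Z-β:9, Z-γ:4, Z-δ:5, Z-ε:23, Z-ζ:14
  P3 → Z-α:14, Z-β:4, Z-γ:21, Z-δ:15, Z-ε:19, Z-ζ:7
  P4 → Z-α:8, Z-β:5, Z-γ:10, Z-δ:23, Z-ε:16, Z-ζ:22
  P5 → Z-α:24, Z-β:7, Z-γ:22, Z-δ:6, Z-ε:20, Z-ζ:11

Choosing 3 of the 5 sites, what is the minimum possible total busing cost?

Open {P1, P2, P3}.
  Z-α→P2 8, Z-β→P3 4, Z-γ→P2 4, Z-δ→P2 5, Z-ε→P1 4, Z-ζ→P1 6  ⇒ total 31.
Compare {P1, P2, P4}: total 32.
Compare {P1, P2, P5}: total 34.
No size-3 selection does better; minimum is 31.

31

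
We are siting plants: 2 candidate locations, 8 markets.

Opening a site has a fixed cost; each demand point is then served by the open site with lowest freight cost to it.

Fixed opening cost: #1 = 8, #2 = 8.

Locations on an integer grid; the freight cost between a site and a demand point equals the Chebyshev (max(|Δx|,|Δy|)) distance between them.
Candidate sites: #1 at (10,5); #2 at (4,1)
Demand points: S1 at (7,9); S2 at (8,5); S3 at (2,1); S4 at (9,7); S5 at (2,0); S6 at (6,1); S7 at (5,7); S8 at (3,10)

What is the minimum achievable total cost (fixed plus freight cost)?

Open {#1, #2}: assign each demand point to its cheapest open site.
  S1→#1 4, S2→#1 2, S3→#2 2, S4→#1 2, S5→#2 2, S6→#2 2, S7→#1 5, S8→#1 7
  freight cost 26, fixed 16 → total 42.
Compare {#2}: freight cost 39 + fixed 8 = 47.
Compare {#1}: freight cost 40 + fixed 8 = 48.

42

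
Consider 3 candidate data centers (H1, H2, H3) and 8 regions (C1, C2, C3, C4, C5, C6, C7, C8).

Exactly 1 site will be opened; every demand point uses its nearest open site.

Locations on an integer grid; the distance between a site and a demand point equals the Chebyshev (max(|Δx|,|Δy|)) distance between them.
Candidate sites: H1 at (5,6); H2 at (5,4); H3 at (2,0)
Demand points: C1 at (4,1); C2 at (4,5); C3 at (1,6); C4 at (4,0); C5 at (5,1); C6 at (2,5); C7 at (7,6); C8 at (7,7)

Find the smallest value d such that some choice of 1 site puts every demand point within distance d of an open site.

Open {H2}.
  Farthest demand point is C3 at distance 4 (to H2); all others are ≤ 4.
With {H1} the worst case is 6.
With {H3} the worst case is 7.
No size-1 selection achieves below 4.

4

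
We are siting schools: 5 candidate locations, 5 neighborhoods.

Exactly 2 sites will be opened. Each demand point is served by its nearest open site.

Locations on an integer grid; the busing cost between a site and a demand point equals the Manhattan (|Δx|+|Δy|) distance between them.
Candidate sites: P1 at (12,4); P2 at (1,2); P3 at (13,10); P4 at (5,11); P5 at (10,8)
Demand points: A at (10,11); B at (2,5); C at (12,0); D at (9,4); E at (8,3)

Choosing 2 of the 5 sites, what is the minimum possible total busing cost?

25

Open {P1, P2}.
  A→P1 9, B→P2 4, C→P1 4, D→P1 3, E→P1 5  ⇒ total 25.
Compare {P1, P4}: total 26.
Compare {P1, P5}: total 26.
No size-2 selection does better; minimum is 25.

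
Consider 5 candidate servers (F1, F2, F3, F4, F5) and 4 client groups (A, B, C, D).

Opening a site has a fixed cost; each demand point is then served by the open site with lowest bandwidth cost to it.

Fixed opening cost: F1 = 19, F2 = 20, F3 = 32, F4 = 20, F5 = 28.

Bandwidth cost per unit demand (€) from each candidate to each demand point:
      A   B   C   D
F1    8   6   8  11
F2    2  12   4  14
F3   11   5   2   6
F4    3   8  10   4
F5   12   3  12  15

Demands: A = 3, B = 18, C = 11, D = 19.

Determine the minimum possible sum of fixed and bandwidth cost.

241

Open {F3, F4, F5}: assign each demand point to its cheapest open site.
  A→F4 3×3=9, B→F5 18×3=54, C→F3 11×2=22, D→F4 19×4=76
  bandwidth cost 161, fixed 80 → total 241.
Compare {F2, F4, F5}: bandwidth cost 180 + fixed 68 = 248.
Compare {F3, F4}: bandwidth cost 197 + fixed 52 = 249.
Compare {F2, F3, F4, F5}: bandwidth cost 158 + fixed 100 = 258.
All other subsets cost ≥ 248. Minimum total cost: 241.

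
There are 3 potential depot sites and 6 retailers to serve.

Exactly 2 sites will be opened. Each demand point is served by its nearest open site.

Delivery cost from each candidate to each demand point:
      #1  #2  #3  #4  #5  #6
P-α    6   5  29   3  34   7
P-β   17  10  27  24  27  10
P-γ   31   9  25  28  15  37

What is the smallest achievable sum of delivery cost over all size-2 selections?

Open {P-α, P-γ}.
  #1→P-α 6, #2→P-α 5, #3→P-γ 25, #4→P-α 3, #5→P-γ 15, #6→P-α 7  ⇒ total 61.
Compare {P-α, P-β}: total 75.
Compare {P-β, P-γ}: total 100.

61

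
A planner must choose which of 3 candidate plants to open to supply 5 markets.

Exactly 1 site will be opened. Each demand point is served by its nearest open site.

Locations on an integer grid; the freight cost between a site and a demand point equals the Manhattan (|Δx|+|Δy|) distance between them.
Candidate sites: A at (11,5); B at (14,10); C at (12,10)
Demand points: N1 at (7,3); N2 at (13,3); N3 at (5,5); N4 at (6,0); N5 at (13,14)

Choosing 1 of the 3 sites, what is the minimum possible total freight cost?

37

Open {A}.
  N1→A 6, N2→A 4, N3→A 6, N4→A 10, N5→A 11  ⇒ total 37.
Compare {C}: total 53.
Compare {B}: total 59.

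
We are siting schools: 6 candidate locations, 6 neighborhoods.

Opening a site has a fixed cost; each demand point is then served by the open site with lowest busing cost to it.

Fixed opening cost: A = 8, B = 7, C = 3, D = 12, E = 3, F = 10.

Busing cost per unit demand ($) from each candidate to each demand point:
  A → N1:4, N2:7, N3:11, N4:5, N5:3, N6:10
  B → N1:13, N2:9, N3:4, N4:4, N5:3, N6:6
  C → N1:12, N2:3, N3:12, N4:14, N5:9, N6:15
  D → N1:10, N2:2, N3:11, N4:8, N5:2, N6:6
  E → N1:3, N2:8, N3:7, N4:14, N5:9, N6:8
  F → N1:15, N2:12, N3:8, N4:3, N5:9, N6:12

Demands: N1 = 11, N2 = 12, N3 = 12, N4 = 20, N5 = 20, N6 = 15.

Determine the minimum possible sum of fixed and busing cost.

Open {B, D, E, F}: assign each demand point to its cheapest open site.
  N1→E 11×3=33, N2→D 12×2=24, N3→B 12×4=48, N4→F 20×3=60, N5→D 20×2=40, N6→B 15×6=90
  busing cost 295, fixed 32 → total 327.
Compare {B, C, D, E, F}: busing cost 295 + fixed 35 = 330.
Compare {A, B, D, E, F}: busing cost 295 + fixed 40 = 335.
Compare {B, D, E}: busing cost 315 + fixed 22 = 337.
All other subsets cost ≥ 330. Minimum total cost: 327.

327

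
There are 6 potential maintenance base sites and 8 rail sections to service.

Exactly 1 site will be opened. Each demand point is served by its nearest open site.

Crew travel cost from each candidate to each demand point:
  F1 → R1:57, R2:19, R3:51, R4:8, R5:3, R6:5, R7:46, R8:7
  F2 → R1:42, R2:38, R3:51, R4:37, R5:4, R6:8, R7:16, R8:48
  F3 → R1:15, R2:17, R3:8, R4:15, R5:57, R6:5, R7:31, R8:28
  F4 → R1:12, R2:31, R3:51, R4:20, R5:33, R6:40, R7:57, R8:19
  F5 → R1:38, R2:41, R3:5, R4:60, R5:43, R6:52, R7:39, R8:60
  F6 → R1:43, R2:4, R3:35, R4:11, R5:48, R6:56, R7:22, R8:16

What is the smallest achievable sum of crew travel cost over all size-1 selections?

176

Open {F3}.
  R1→F3 15, R2→F3 17, R3→F3 8, R4→F3 15, R5→F3 57, R6→F3 5, R7→F3 31, R8→F3 28  ⇒ total 176.
Compare {F1}: total 196.
Compare {F6}: total 235.
No size-1 selection does better; minimum is 176.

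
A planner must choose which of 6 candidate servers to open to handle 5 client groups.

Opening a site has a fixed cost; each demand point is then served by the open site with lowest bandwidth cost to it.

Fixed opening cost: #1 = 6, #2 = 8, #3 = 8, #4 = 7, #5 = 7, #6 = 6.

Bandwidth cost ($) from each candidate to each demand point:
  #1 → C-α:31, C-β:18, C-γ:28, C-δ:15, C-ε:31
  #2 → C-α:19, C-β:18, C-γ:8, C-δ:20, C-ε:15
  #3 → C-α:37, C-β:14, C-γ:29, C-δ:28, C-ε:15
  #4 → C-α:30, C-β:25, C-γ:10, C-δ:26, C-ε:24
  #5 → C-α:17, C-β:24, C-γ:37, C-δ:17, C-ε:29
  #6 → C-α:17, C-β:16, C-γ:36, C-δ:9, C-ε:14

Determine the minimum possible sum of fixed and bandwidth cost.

78

Open {#2, #6}: assign each demand point to its cheapest open site.
  C-α→#6 17, C-β→#6 16, C-γ→#2 8, C-δ→#6 9, C-ε→#6 14
  bandwidth cost 64, fixed 14 → total 78.
Compare {#4, #6}: bandwidth cost 66 + fixed 13 = 79.
Compare {#1, #2, #6}: bandwidth cost 64 + fixed 20 = 84.
Compare {#2, #3, #6}: bandwidth cost 62 + fixed 22 = 84.
All other subsets cost ≥ 79. Minimum total cost: 78.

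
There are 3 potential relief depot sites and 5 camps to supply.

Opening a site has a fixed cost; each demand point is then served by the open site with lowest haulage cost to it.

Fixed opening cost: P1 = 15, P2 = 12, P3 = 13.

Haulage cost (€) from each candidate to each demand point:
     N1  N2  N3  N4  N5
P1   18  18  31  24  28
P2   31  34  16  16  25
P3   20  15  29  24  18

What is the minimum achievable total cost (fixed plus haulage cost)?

110

Open {P2, P3}: assign each demand point to its cheapest open site.
  N1→P3 20, N2→P3 15, N3→P2 16, N4→P2 16, N5→P3 18
  haulage cost 85, fixed 25 → total 110.
Compare {P3}: haulage cost 106 + fixed 13 = 119.
Compare {P1, P2}: haulage cost 93 + fixed 27 = 120.
Compare {P1, P2, P3}: haulage cost 83 + fixed 40 = 123.
All other subsets cost ≥ 119. Minimum total cost: 110.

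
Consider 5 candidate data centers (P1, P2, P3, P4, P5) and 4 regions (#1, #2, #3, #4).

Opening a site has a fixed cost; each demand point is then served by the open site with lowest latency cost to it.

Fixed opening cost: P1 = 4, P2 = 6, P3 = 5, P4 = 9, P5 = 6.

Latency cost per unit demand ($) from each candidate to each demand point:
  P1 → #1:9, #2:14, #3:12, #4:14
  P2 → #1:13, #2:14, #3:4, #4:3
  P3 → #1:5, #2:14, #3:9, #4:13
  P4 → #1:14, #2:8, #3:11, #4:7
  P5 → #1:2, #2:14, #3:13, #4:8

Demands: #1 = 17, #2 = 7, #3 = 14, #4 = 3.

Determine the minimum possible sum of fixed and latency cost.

Open {P2, P4, P5}: assign each demand point to its cheapest open site.
  #1→P5 17×2=34, #2→P4 7×8=56, #3→P2 14×4=56, #4→P2 3×3=9
  latency cost 155, fixed 21 → total 176.
Compare {P1, P2, P4, P5}: latency cost 155 + fixed 25 = 180.
Compare {P2, P3, P4, P5}: latency cost 155 + fixed 26 = 181.
Compare {P1, P2, P3, P4, P5}: latency cost 155 + fixed 30 = 185.
All other subsets cost ≥ 180. Minimum total cost: 176.

176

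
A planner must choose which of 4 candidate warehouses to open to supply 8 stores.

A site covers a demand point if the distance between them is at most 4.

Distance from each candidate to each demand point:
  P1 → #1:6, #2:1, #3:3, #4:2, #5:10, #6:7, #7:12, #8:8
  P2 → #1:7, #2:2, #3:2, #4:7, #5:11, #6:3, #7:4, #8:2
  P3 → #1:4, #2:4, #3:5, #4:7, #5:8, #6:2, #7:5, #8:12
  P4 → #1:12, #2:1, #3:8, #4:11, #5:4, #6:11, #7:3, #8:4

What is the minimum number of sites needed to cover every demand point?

Coverage sets (demand points within 4 of each site):
  P1: {#2, #3, #4}
  P2: {#2, #3, #6, #7, #8}
  P3: {#1, #2, #6}
  P4: {#2, #5, #7, #8}
No 2 sites suffice: every size-2 union leaves at least one demand point uncovered.
But {P1, P3, P4} covers everything, so the minimum is 3.

3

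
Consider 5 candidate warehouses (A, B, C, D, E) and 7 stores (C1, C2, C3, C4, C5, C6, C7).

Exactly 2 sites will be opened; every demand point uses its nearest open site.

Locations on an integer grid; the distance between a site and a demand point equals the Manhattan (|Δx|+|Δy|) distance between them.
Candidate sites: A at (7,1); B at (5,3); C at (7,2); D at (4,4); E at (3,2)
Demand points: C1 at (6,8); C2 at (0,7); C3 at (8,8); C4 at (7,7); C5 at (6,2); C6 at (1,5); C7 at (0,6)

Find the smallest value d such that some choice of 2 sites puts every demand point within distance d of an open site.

7

Open {C, D}.
  Farthest demand point is C2 at distance 7 (to D); all others are ≤ 7.
With {A, D} the worst case is 8.
With {A, E} the worst case is 8.
No size-2 selection achieves below 7.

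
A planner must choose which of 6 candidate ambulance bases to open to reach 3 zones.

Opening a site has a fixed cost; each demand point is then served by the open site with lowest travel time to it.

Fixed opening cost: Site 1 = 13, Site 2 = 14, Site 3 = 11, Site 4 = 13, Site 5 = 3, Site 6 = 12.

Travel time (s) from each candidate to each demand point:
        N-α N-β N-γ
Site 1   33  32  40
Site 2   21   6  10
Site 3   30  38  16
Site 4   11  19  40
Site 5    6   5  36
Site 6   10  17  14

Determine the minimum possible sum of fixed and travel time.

38

Open {Site 2, Site 5}: assign each demand point to its cheapest open site.
  N-α→Site 5 6, N-β→Site 5 5, N-γ→Site 2 10
  travel time 21, fixed 17 → total 38.
Compare {Site 5, Site 6}: travel time 25 + fixed 15 = 40.
Compare {Site 3, Site 5}: travel time 27 + fixed 14 = 41.
Compare {Site 2, Site 3, Site 5}: travel time 21 + fixed 28 = 49.
All other subsets cost ≥ 40. Minimum total cost: 38.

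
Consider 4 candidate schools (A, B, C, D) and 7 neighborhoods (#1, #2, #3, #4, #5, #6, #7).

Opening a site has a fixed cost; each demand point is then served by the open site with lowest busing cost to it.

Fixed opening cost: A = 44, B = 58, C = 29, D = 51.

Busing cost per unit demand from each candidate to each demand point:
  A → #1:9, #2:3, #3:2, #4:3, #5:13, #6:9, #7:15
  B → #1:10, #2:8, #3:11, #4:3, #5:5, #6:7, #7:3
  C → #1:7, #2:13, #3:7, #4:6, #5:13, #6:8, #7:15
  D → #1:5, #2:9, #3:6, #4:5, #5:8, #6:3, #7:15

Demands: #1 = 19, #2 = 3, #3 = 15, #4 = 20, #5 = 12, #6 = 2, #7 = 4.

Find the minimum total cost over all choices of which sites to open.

425

Open {A, B, D}: assign each demand point to its cheapest open site.
  #1→D 19×5=95, #2→A 3×3=9, #3→A 15×2=30, #4→A 20×3=60, #5→B 12×5=60, #6→D 2×3=6, #7→B 4×3=12
  busing cost 272, fixed 153 → total 425.
Compare {A, B, C}: busing cost 318 + fixed 131 = 449.
Compare {A, D}: busing cost 356 + fixed 95 = 451.
Compare {A, B, C, D}: busing cost 272 + fixed 182 = 454.
All other subsets cost ≥ 449. Minimum total cost: 425.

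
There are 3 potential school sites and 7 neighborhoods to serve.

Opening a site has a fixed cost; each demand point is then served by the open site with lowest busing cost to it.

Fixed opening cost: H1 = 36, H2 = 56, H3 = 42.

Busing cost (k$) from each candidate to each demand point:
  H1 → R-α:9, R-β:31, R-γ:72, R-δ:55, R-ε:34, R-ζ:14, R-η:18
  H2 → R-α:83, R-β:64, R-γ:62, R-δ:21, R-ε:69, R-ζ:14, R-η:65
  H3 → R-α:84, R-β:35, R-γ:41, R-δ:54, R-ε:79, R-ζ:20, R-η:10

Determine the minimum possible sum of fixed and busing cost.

269

Open {H1}: assign each demand point to its cheapest open site.
  R-α→H1 9, R-β→H1 31, R-γ→H1 72, R-δ→H1 55, R-ε→H1 34, R-ζ→H1 14, R-η→H1 18
  busing cost 233, fixed 36 → total 269.
Compare {H1, H3}: busing cost 193 + fixed 78 = 271.
Compare {H1, H2}: busing cost 189 + fixed 92 = 281.
Compare {H1, H2, H3}: busing cost 160 + fixed 134 = 294.
All other subsets cost ≥ 271. Minimum total cost: 269.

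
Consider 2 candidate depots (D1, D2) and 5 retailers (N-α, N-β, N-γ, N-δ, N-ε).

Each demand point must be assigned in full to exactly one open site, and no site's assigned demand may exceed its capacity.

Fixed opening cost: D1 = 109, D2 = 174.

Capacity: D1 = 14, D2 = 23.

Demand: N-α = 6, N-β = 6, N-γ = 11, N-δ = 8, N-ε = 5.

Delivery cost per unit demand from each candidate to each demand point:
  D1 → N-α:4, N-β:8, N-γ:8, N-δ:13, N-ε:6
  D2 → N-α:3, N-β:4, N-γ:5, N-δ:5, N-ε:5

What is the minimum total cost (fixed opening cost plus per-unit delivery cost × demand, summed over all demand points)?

514

Open {D1, D2}; cheapest assignment that respects the capacities:
  D1 (cap 14, load 13): N-δ, N-ε — cost 8×13 + 5×6 = 134
  D2 (cap 23, load 23): N-α, N-β, N-γ — cost 6×3 + 6×4 + 11×5 = 97
  Shipping 231, fixed 283 → total 514.
  Any other capacity-feasible assignment to {D1, D2} ships for at least 231.
Total demand is 36 and no other set of sites has combined capacity ≥ 36, so {D1, D2} is the only feasible choice of open sites. Minimum: 514.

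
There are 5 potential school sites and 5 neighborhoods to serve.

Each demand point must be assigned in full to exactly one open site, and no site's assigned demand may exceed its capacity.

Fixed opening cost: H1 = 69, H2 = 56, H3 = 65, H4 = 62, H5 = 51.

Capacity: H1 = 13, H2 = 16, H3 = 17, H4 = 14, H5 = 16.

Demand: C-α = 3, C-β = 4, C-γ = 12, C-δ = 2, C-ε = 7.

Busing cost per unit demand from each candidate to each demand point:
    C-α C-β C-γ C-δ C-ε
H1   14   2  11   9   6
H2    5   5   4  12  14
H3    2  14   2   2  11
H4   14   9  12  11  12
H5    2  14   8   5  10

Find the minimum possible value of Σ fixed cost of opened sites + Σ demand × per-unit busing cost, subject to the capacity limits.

218

Open {H1, H3}; cheapest assignment that respects the capacities:
  H1 (cap 13, load 11): C-β, C-ε — cost 4×2 + 7×6 = 50
  H3 (cap 17, load 17): C-α, C-γ, C-δ — cost 3×2 + 12×2 + 2×2 = 34
  Shipping 84, fixed 134 → total 218.
  Any other capacity-feasible assignment to {H1, H3} ships for at least 84.
Compare {H1, H2}: its best feasible assignment gives total 256.
Compare {H2, H5}: its best feasible assignment gives total 261.
Every other set of open sites that can feasibly serve all demand totals ≥ 256 even under its best assignment. Minimum: 218.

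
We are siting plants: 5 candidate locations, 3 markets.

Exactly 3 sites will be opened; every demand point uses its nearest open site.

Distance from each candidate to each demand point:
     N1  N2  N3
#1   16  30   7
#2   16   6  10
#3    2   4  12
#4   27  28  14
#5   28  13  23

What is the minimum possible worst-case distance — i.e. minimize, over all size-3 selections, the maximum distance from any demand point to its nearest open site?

7

Open {#1, #2, #3}.
  Farthest demand point is N3 at distance 7 (to #1); all others are ≤ 7.
With {#1, #3, #4} the worst case is 7.
With {#1, #3, #5} the worst case is 7.
No size-3 selection achieves below 7.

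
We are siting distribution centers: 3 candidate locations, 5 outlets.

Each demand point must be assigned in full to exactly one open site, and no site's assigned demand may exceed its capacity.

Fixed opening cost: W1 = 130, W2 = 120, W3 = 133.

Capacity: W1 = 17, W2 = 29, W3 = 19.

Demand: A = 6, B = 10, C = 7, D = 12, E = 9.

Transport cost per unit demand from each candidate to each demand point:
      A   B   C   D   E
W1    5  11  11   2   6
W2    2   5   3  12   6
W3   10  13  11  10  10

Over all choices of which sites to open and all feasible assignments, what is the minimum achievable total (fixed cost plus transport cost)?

Open {W1, W2}; cheapest assignment that respects the capacities:
  W1 (cap 17, load 15): A, E — cost 6×5 + 9×6 = 84
  W2 (cap 29, load 29): B, C, D — cost 10×5 + 7×3 + 12×12 = 215
  Shipping 299, fixed 250 → total 549.
  Any other capacity-feasible assignment to {W1, W2} ships for at least 299.
Compare {W2, W3}: its best feasible assignment gives total 558.
Compare {W1, W2, W3}: its best feasible assignment gives total 580.
Every other set of open sites that can feasibly serve all demand totals ≥ 558 even under its best assignment. Minimum: 549.

549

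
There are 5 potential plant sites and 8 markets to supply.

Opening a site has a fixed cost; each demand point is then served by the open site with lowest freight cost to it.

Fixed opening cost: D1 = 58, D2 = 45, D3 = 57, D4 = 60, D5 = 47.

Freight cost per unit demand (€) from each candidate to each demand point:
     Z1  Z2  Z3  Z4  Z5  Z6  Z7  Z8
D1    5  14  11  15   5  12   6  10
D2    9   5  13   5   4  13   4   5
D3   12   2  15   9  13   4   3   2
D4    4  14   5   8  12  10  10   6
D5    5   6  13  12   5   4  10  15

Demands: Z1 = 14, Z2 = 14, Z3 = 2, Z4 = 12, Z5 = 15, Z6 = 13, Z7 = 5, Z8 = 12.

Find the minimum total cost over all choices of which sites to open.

467

Open {D2, D3, D4}: assign each demand point to its cheapest open site.
  Z1→D4 14×4=56, Z2→D3 14×2=28, Z3→D4 2×5=10, Z4→D2 12×5=60, Z5→D2 15×4=60, Z6→D3 13×4=52, Z7→D3 5×3=15, Z8→D3 12×2=24
  freight cost 305, fixed 162 → total 467.
Compare {D2, D3, D5}: freight cost 335 + fixed 149 = 484.
Compare {D1, D2, D3}: freight cost 331 + fixed 160 = 491.
Compare {D2, D3}: freight cost 391 + fixed 102 = 493.
All other subsets cost ≥ 484. Minimum total cost: 467.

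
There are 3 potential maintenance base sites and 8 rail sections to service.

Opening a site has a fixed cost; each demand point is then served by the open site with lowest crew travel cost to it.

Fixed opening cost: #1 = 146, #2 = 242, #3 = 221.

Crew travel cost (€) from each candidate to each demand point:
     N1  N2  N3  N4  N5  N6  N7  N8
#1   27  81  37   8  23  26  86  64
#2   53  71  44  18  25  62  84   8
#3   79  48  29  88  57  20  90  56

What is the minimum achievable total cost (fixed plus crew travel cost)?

Open {#1}: assign each demand point to its cheapest open site.
  N1→#1 27, N2→#1 81, N3→#1 37, N4→#1 8, N5→#1 23, N6→#1 26, N7→#1 86, N8→#1 64
  crew travel cost 352, fixed 146 → total 498.
Compare {#2}: crew travel cost 365 + fixed 242 = 607.
Compare {#1, #3}: crew travel cost 297 + fixed 367 = 664.
Compare {#1, #2}: crew travel cost 284 + fixed 388 = 672.
All other subsets cost ≥ 607. Minimum total cost: 498.

498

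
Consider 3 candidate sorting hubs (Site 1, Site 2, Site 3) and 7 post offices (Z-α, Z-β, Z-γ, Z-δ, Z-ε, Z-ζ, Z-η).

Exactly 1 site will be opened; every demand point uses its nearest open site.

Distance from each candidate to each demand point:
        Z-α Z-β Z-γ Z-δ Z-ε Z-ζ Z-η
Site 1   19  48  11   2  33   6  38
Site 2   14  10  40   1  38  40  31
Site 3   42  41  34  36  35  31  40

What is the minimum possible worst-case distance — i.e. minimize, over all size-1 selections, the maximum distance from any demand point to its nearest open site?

40

Open {Site 2}.
  Farthest demand point is Z-γ at distance 40 (to Site 2); all others are ≤ 40.
With {Site 3} the worst case is 42.
With {Site 1} the worst case is 48.
No size-1 selection achieves below 40.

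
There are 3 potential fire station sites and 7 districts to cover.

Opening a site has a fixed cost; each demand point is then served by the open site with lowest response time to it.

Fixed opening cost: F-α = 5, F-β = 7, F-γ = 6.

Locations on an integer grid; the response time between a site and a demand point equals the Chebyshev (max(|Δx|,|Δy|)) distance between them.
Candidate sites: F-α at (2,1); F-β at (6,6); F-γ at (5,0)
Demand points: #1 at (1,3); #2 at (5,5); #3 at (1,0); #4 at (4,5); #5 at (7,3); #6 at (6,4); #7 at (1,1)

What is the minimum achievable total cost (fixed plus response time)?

Open {F-α, F-β}: assign each demand point to its cheapest open site.
  #1→F-α 2, #2→F-β 1, #3→F-α 1, #4→F-β 2, #5→F-β 3, #6→F-β 2, #7→F-α 1
  response time 12, fixed 12 → total 24.
Compare {F-α}: response time 21 + fixed 5 = 26.
Compare {F-α, F-γ}: response time 19 + fixed 11 = 30.
Compare {F-α, F-β, F-γ}: response time 12 + fixed 18 = 30.
All other subsets cost ≥ 26. Minimum total cost: 24.

24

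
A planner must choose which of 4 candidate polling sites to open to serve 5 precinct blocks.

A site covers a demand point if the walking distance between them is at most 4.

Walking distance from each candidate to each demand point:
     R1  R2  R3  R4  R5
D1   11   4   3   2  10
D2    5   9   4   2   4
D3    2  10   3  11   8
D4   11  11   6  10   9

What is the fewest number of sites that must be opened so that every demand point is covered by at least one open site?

Coverage sets (demand points within 4 of each site):
  D1: {R2, R3, R4}
  D2: {R3, R4, R5}
  D3: {R1, R3}
  D4: {}
No 2 sites suffice: every size-2 union leaves at least one demand point uncovered.
But {D1, D2, D3} covers everything, so the minimum is 3.

3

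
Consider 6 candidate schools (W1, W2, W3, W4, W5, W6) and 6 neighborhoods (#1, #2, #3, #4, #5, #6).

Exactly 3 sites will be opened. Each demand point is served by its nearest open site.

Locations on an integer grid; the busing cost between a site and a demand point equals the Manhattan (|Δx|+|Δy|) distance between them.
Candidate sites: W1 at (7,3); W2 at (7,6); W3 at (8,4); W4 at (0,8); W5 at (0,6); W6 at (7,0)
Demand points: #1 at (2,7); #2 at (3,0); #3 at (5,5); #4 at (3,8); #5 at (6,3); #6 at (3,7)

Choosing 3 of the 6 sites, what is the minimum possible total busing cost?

19

Open {W1, W4, W6}.
  #1→W4 3, #2→W6 4, #3→W1 4, #4→W4 3, #5→W1 1, #6→W4 4  ⇒ total 19.
Compare {W1, W2, W4}: total 21.
Compare {W1, W5, W6}: total 21.
No size-3 selection does better; minimum is 19.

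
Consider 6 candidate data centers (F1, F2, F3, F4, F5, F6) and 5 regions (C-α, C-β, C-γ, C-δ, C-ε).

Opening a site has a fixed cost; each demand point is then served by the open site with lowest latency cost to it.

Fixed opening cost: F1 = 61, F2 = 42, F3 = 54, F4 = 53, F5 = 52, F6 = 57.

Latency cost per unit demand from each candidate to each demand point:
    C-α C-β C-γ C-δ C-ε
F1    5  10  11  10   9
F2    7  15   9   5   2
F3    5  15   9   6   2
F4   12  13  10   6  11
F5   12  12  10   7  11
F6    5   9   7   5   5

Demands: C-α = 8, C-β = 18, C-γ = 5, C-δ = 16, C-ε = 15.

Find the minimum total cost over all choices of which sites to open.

Open {F2, F6}: assign each demand point to its cheapest open site.
  C-α→F6 8×5=40, C-β→F6 18×9=162, C-γ→F6 5×7=35, C-δ→F2 16×5=80, C-ε→F2 15×2=30
  latency cost 347, fixed 99 → total 446.
Compare {F6}: latency cost 392 + fixed 57 = 449.
Compare {F3, F6}: latency cost 347 + fixed 111 = 458.
Compare {F1, F2}: latency cost 375 + fixed 103 = 478.
All other subsets cost ≥ 449. Minimum total cost: 446.

446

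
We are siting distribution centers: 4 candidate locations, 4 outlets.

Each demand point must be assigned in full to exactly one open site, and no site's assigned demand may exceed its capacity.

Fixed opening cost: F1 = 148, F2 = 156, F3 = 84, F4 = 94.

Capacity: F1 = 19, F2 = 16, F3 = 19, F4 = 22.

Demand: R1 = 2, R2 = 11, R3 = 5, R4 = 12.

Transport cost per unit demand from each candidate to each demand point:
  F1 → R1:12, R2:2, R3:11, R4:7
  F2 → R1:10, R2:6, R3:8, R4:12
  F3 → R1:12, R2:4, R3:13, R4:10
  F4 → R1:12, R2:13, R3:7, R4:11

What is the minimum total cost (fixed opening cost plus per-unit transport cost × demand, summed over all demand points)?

413

Open {F3, F4}; cheapest assignment that respects the capacities:
  F3 (cap 19, load 13): R1, R2 — cost 2×12 + 11×4 = 68
  F4 (cap 22, load 17): R3, R4 — cost 5×7 + 12×11 = 167
  Shipping 235, fixed 178 → total 413.
  Any other capacity-feasible assignment to {F3, F4} ships for at least 235.
Compare {F1, F3}: its best feasible assignment gives total 439.
Compare {F1, F4}: its best feasible assignment gives total 455.
Every other set of open sites that can feasibly serve all demand totals ≥ 439 even under its best assignment. Minimum: 413.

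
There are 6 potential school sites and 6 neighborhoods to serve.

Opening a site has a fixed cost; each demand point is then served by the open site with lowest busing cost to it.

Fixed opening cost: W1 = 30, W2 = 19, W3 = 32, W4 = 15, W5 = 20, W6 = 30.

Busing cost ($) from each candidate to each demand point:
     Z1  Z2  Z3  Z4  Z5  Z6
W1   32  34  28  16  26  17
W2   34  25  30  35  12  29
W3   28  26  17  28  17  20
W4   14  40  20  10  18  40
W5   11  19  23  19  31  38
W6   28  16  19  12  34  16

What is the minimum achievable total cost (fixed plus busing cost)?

Open {W4, W6}: assign each demand point to its cheapest open site.
  Z1→W4 14, Z2→W6 16, Z3→W6 19, Z4→W4 10, Z5→W4 18, Z6→W6 16
  busing cost 93, fixed 45 → total 138.
Compare {W2, W4}: busing cost 110 + fixed 34 = 144.
Compare {W3, W4}: busing cost 104 + fixed 47 = 151.
Compare {W4, W5}: busing cost 116 + fixed 35 = 151.
All other subsets cost ≥ 144. Minimum total cost: 138.

138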